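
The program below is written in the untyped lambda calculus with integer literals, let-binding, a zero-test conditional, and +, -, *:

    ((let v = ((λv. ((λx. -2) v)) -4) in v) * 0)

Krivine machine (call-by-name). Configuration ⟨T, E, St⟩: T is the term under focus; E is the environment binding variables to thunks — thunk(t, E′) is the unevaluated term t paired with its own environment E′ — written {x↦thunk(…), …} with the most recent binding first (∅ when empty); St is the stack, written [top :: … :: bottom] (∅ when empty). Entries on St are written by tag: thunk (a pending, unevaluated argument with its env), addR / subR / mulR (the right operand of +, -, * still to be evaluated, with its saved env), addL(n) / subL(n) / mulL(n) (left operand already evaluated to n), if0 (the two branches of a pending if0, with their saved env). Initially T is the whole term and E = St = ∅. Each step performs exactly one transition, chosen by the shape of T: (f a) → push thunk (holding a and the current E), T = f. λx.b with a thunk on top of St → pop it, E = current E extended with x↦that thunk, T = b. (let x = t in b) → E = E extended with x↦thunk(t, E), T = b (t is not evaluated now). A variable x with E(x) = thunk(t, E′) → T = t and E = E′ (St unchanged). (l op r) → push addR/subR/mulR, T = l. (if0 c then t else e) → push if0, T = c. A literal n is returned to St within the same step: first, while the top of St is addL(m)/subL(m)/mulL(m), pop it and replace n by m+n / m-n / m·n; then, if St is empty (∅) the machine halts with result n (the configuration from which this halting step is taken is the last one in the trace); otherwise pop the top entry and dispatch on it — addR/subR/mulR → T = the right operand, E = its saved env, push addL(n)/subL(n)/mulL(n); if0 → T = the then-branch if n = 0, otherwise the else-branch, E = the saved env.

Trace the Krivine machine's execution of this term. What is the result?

Answer: 0

Derivation:
0. ⟨T=((let v = ((λv. ((λx. -2) v)) -4) in v) * 0); E=∅; St=∅⟩
1. ⟨T=(let v = ((λv. ((λx. -2) v)) -4) in v); E=∅; St=[mulR]⟩
2. ⟨T=v; E={v↦thunk(((λv. ((λx. -2) v)) -4), ∅)}; St=[mulR]⟩
3. ⟨T=((λv. ((λx. -2) v)) -4); E=∅; St=[mulR]⟩
4. ⟨T=(λv. ((λx. -2) v)); E=∅; St=[thunk :: mulR]⟩
5. ⟨T=((λx. -2) v); E={v↦thunk(-4, ∅)}; St=[mulR]⟩
6. ⟨T=(λx. -2); E={v↦thunk(-4, ∅)}; St=[thunk :: mulR]⟩
7. ⟨T=-2; E={x↦thunk(v, {v↦thunk(-4, ∅)}), v↦thunk(-4, ∅)}; St=[mulR]⟩
8. ⟨T=0; E=∅; St=[mulL(-2)]⟩
→ final value 0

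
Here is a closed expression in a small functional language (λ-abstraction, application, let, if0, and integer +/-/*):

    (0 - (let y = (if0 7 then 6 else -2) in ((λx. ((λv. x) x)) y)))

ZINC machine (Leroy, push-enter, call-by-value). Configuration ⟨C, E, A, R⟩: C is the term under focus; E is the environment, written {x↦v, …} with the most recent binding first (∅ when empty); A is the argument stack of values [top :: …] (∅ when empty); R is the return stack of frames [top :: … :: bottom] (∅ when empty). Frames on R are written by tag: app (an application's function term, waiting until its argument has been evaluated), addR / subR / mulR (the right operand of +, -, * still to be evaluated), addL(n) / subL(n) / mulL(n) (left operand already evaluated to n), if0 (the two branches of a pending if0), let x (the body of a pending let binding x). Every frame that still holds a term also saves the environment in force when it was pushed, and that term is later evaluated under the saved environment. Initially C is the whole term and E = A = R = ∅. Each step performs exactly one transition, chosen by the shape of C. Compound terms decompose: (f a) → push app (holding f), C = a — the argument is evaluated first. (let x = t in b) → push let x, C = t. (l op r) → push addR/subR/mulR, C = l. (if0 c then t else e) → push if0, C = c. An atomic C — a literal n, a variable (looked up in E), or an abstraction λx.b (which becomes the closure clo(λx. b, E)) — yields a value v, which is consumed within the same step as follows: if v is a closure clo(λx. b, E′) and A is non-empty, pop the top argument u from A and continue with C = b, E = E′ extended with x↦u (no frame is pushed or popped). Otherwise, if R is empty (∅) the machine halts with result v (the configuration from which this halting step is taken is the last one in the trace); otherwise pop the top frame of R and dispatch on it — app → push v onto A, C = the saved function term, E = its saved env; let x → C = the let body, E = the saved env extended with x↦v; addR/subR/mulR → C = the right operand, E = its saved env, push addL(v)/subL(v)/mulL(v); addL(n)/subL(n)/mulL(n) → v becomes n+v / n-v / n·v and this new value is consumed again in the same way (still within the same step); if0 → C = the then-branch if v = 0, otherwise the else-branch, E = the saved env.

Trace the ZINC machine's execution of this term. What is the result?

Answer: 2

Execution trace:
t=0: ⟨C=(0 - (let y = (if0 7 then 6 else -2) in ((λx. ((λv. x) x)) y))); E=∅; A=∅; R=∅⟩
t=1: ⟨C=0; E=∅; A=∅; R=[subR]⟩
t=2: ⟨C=(let y = (if0 7 then 6 else -2) in ((λx. ((λv. x) x)) y)); E=∅; A=∅; R=[subL(0)]⟩
t=3: ⟨C=(if0 7 then 6 else -2); E=∅; A=∅; R=[let y :: subL(0)]⟩
t=4: ⟨C=7; E=∅; A=∅; R=[if0 :: let y :: subL(0)]⟩
t=5: ⟨C=-2; E=∅; A=∅; R=[let y :: subL(0)]⟩
t=6: ⟨C=((λx. ((λv. x) x)) y); E={y↦-2}; A=∅; R=[subL(0)]⟩
t=7: ⟨C=y; E={y↦-2}; A=∅; R=[app :: subL(0)]⟩
t=8: ⟨C=(λx. ((λv. x) x)); E={y↦-2}; A=[-2]; R=[subL(0)]⟩
t=9: ⟨C=((λv. x) x); E={x↦-2, y↦-2}; A=∅; R=[subL(0)]⟩
t=10: ⟨C=x; E={x↦-2, y↦-2}; A=∅; R=[app :: subL(0)]⟩
t=11: ⟨C=(λv. x); E={x↦-2, y↦-2}; A=[-2]; R=[subL(0)]⟩
t=12: ⟨C=x; E={v↦-2, x↦-2, y↦-2}; A=∅; R=[subL(0)]⟩
→ final value 2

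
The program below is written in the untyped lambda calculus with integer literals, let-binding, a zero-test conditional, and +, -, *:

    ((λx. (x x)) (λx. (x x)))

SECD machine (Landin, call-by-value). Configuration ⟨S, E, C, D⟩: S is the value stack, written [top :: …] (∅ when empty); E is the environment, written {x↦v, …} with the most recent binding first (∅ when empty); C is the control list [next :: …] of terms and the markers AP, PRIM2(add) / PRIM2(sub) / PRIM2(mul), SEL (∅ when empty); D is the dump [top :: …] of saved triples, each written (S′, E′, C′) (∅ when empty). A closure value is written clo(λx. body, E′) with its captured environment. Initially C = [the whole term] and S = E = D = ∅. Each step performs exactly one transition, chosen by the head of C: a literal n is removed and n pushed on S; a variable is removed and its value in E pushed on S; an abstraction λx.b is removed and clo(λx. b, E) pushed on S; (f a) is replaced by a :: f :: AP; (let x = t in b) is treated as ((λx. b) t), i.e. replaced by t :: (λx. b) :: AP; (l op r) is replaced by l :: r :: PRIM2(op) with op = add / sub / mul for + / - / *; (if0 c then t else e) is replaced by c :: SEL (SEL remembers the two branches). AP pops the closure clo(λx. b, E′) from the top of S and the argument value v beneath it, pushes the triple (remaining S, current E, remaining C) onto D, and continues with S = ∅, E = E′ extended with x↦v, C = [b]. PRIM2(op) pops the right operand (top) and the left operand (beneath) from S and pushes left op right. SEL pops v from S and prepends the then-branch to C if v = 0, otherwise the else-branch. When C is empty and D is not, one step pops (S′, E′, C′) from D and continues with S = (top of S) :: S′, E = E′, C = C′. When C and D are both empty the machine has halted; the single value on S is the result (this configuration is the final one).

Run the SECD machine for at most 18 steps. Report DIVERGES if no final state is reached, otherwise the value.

Answer: DIVERGES (no final state within 18 steps)

Machine steps:
t=0: <S=∅, E=∅, C=[((λx. (x x)) (λx. (x x)))], D=∅>
t=1: <S=∅, E=∅, C=[(λx. (x x)) :: (λx. (x x)) :: AP], D=∅>
t=2: <S=[clo(λx. (x x), ∅)], E=∅, C=[(λx. (x x)) :: AP], D=∅>
t=3: <S=[clo(λx. (x x), ∅) :: clo(λx. (x x), ∅)], E=∅, C=[AP], D=∅>
t=4: <S=∅, E={x↦clo(λx. (x x), ∅)}, C=[(x x)], D=[(∅, ∅, ∅)]>
t=5: <S=∅, E={x↦clo(λx. (x x), ∅)}, C=[x :: x :: AP], D=[(∅, ∅, ∅)]>
t=6: <S=[clo(λx. (x x), ∅)], E={x↦clo(λx. (x x), ∅)}, C=[x :: AP], D=[(∅, ∅, ∅)]>
t=7: <S=[clo(λx. (x x), ∅) :: clo(λx. (x x), ∅)], E={x↦clo(λx. (x x), ∅)}, C=[AP], D=[(∅, ∅, ∅)]>
t=8: <S=∅, E={x↦clo(λx. (x x), ∅)}, C=[(x x)], D=[(∅, {x↦clo(λx. (x x), ∅)}, ∅) :: (∅, ∅, ∅)]>
t=9: <S=∅, E={x↦clo(λx. (x x), ∅)}, C=[x :: x :: AP], D=[(∅, {x↦clo(λx. (x x), ∅)}, ∅) :: (∅, ∅, ∅)]>
t=10: <S=[clo(λx. (x x), ∅)], E={x↦clo(λx. (x x), ∅)}, C=[x :: AP], D=[(∅, {x↦clo(λx. (x x), ∅)}, ∅) :: (∅, ∅, ∅)]>
t=11: <S=[clo(λx. (x x), ∅) :: clo(λx. (x x), ∅)], E={x↦clo(λx. (x x), ∅)}, C=[AP], D=[(∅, {x↦clo(λx. (x x), ∅)}, ∅) :: (∅, ∅, ∅)]>
t=12: <S=∅, E={x↦clo(λx. (x x), ∅)}, C=[(x x)], D=[(∅, {x↦clo(λx. (x x), ∅)}, ∅) :: (∅, {x↦clo(λx. (x x), ∅)}, ∅) :: (∅, ∅, ∅)]>
t=13: <S=∅, E={x↦clo(λx. (x x), ∅)}, C=[x :: x :: AP], D=[(∅, {x↦clo(λx. (x x), ∅)}, ∅) :: (∅, {x↦clo(λx. (x x), ∅)}, ∅) :: (∅, ∅, ∅)]>
t=14: <S=[clo(λx. (x x), ∅)], E={x↦clo(λx. (x x), ∅)}, C=[x :: AP], D=[(∅, {x↦clo(λx. (x x), ∅)}, ∅) :: (∅, {x↦clo(λx. (x x), ∅)}, ∅) :: (∅, ∅, ∅)]>
t=15: <S=[clo(λx. (x x), ∅) :: clo(λx. (x x), ∅)], E={x↦clo(λx. (x x), ∅)}, C=[AP], D=[(∅, {x↦clo(λx. (x x), ∅)}, ∅) :: (∅, {x↦clo(λx. (x x), ∅)}, ∅) :: (∅, ∅, ∅)]>
t=16: <S=∅, E={x↦clo(λx. (x x), ∅)}, C=[(x x)], D=[(∅, {x↦clo(λx. (x x), ∅)}, ∅) :: (∅, {x↦clo(λx. (x x), ∅)}, ∅) :: (∅, {x↦clo(λx. (x x), ∅)}, ∅) :: (∅, ∅, ∅)]>
t=17: <S=∅, E={x↦clo(λx. (x x), ∅)}, C=[x :: x :: AP], D=[(∅, {x↦clo(λx. (x x), ∅)}, ∅) :: (∅, {x↦clo(λx. (x x), ∅)}, ∅) :: (∅, {x↦clo(λx. (x x), ∅)}, ∅) :: (∅, ∅, ∅)]>
t=18: <S=[clo(λx. (x x), ∅)], E={x↦clo(λx. (x x), ∅)}, C=[x :: AP], D=[(∅, {x↦clo(λx. (x x), ∅)}, ∅) :: (∅, {x↦clo(λx. (x x), ∅)}, ∅) :: (∅, {x↦clo(λx. (x x), ∅)}, ∅) :: (∅, ∅, ∅)]>
→ 18 transitions taken and the configuration is still not final: no result within 18 steps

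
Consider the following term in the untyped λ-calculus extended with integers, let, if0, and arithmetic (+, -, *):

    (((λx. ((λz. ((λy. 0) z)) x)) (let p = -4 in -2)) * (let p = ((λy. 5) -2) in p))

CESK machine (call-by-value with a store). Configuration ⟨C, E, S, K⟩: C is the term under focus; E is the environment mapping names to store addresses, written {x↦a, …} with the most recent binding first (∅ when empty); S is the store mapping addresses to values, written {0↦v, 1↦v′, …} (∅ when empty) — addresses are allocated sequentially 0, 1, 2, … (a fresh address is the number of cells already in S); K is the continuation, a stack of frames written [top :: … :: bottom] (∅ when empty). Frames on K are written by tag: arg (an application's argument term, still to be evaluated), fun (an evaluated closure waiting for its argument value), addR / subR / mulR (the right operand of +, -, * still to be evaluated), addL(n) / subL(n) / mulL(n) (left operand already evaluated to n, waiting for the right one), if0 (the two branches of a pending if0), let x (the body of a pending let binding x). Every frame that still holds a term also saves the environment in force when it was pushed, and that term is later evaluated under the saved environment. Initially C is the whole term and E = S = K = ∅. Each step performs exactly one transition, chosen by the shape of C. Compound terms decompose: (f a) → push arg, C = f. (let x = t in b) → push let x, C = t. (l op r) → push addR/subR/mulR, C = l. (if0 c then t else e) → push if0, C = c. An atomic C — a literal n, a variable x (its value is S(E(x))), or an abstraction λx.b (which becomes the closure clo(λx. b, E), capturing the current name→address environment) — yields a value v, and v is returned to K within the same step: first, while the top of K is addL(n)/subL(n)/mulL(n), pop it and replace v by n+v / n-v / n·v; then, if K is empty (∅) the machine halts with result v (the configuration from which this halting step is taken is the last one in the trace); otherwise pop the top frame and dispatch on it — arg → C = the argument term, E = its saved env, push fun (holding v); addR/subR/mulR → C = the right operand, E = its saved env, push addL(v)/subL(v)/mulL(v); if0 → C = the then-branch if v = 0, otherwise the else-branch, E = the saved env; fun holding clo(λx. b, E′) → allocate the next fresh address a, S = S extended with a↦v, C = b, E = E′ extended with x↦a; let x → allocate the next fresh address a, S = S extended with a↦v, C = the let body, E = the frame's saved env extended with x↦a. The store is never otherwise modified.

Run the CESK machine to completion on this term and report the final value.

Answer: 0

Machine steps:
0. ⟨C=(((λx. ((λz. ((λy. 0) z)) x)) (let p = -4 in -2)) * (let p = ((λy. 5) -2) in p)); E=∅; S=∅; K=∅⟩
1. ⟨C=((λx. ((λz. ((λy. 0) z)) x)) (let p = -4 in -2)); E=∅; S=∅; K=[mulR]⟩
2. ⟨C=(λx. ((λz. ((λy. 0) z)) x)); E=∅; S=∅; K=[arg :: mulR]⟩
3. ⟨C=(let p = -4 in -2); E=∅; S=∅; K=[fun :: mulR]⟩
4. ⟨C=-4; E=∅; S=∅; K=[let p :: fun :: mulR]⟩
5. ⟨C=-2; E={p↦0}; S={0↦-4}; K=[fun :: mulR]⟩
6. ⟨C=((λz. ((λy. 0) z)) x); E={x↦1}; S={0↦-4, 1↦-2}; K=[mulR]⟩
7. ⟨C=(λz. ((λy. 0) z)); E={x↦1}; S={0↦-4, 1↦-2}; K=[arg :: mulR]⟩
8. ⟨C=x; E={x↦1}; S={0↦-4, 1↦-2}; K=[fun :: mulR]⟩
9. ⟨C=((λy. 0) z); E={z↦2, x↦1}; S={0↦-4, 1↦-2, 2↦-2}; K=[mulR]⟩
10. ⟨C=(λy. 0); E={z↦2, x↦1}; S={0↦-4, 1↦-2, 2↦-2}; K=[arg :: mulR]⟩
11. ⟨C=z; E={z↦2, x↦1}; S={0↦-4, 1↦-2, 2↦-2}; K=[fun :: mulR]⟩
12. ⟨C=0; E={y↦3, z↦2, x↦1}; S={0↦-4, 1↦-2, 2↦-2, 3↦-2}; K=[mulR]⟩
13. ⟨C=(let p = ((λy. 5) -2) in p); E=∅; S={0↦-4, 1↦-2, 2↦-2, 3↦-2}; K=[mulL(0)]⟩
14. ⟨C=((λy. 5) -2); E=∅; S={0↦-4, 1↦-2, 2↦-2, 3↦-2}; K=[let p :: mulL(0)]⟩
15. ⟨C=(λy. 5); E=∅; S={0↦-4, 1↦-2, 2↦-2, 3↦-2}; K=[arg :: let p :: mulL(0)]⟩
16. ⟨C=-2; E=∅; S={0↦-4, 1↦-2, 2↦-2, 3↦-2}; K=[fun :: let p :: mulL(0)]⟩
17. ⟨C=5; E={y↦4}; S={0↦-4, 1↦-2, 2↦-2, 3↦-2, 4↦-2}; K=[let p :: mulL(0)]⟩
18. ⟨C=p; E={p↦5}; S={0↦-4, 1↦-2, 2↦-2, 3↦-2, 4↦-2, 5↦5}; K=[mulL(0)]⟩
→ final value 0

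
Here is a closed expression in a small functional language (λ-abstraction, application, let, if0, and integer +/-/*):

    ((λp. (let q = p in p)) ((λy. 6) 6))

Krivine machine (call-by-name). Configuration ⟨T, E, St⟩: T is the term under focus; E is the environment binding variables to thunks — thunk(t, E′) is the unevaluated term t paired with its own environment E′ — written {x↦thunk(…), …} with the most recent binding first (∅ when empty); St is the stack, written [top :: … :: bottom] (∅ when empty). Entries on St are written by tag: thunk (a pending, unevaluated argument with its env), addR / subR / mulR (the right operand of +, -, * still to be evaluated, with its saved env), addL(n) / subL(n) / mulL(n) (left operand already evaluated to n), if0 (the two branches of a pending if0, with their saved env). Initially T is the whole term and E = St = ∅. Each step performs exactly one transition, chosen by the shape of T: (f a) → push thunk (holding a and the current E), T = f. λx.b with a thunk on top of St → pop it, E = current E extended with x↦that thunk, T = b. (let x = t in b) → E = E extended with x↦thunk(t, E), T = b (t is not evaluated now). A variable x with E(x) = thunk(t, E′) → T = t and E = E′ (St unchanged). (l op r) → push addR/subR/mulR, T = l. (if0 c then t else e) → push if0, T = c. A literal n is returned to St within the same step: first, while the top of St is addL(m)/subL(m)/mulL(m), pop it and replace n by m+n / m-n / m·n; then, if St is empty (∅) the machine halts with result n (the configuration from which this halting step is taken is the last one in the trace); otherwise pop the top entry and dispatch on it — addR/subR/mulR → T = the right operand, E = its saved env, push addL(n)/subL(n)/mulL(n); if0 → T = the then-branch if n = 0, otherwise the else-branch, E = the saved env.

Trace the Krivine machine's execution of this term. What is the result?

0. [T=((λp. (let q = p in p)) ((λy. 6) 6)) | E=∅ | St=∅]
1. [T=(λp. (let q = p in p)) | E=∅ | St=[thunk]]
2. [T=(let q = p in p) | E={p↦thunk(((λy. 6) 6), ∅)} | St=∅]
3. [T=p | E={q↦thunk(p, {p↦thunk(((λy. 6) 6), ∅)}), p↦thunk(((λy. 6) 6), ∅)} | St=∅]
4. [T=((λy. 6) 6) | E=∅ | St=∅]
5. [T=(λy. 6) | E=∅ | St=[thunk]]
6. [T=6 | E={y↦thunk(6, ∅)} | St=∅]
→ final value 6

Answer: 6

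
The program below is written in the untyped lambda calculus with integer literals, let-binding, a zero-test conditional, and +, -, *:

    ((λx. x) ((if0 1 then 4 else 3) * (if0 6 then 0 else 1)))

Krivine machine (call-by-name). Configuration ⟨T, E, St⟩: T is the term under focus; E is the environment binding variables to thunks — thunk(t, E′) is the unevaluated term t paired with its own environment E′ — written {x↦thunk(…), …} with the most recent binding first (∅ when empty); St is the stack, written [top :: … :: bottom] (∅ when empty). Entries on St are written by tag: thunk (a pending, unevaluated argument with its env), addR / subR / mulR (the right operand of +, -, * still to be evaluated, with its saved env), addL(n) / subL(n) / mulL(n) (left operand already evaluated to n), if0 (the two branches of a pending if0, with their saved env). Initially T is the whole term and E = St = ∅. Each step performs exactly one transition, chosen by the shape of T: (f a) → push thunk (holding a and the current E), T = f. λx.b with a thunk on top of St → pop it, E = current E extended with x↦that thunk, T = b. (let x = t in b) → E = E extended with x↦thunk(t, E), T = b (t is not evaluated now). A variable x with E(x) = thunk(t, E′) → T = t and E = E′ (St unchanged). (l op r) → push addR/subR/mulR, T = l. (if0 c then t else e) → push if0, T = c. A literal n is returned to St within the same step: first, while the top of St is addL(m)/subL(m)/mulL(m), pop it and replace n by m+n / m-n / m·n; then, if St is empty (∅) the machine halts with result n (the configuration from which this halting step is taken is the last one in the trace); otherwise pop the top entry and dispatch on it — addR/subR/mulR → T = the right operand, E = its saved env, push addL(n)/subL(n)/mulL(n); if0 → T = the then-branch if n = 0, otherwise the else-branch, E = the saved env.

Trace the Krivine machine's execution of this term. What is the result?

[0] ⟨T=((λx. x) ((if0 1 then 4 else 3) * (if0 6 then 0 else 1))); E=∅; St=∅⟩
[1] ⟨T=(λx. x); E=∅; St=[thunk]⟩
[2] ⟨T=x; E={x↦thunk(((if0 1 then 4 else 3) * (if0 6 then 0 else 1)), ∅)}; St=∅⟩
[3] ⟨T=((if0 1 then 4 else 3) * (if0 6 then 0 else 1)); E=∅; St=∅⟩
[4] ⟨T=(if0 1 then 4 else 3); E=∅; St=[mulR]⟩
[5] ⟨T=1; E=∅; St=[if0 :: mulR]⟩
[6] ⟨T=3; E=∅; St=[mulR]⟩
[7] ⟨T=(if0 6 then 0 else 1); E=∅; St=[mulL(3)]⟩
[8] ⟨T=6; E=∅; St=[if0 :: mulL(3)]⟩
[9] ⟨T=1; E=∅; St=[mulL(3)]⟩
→ final value 3

Answer: 3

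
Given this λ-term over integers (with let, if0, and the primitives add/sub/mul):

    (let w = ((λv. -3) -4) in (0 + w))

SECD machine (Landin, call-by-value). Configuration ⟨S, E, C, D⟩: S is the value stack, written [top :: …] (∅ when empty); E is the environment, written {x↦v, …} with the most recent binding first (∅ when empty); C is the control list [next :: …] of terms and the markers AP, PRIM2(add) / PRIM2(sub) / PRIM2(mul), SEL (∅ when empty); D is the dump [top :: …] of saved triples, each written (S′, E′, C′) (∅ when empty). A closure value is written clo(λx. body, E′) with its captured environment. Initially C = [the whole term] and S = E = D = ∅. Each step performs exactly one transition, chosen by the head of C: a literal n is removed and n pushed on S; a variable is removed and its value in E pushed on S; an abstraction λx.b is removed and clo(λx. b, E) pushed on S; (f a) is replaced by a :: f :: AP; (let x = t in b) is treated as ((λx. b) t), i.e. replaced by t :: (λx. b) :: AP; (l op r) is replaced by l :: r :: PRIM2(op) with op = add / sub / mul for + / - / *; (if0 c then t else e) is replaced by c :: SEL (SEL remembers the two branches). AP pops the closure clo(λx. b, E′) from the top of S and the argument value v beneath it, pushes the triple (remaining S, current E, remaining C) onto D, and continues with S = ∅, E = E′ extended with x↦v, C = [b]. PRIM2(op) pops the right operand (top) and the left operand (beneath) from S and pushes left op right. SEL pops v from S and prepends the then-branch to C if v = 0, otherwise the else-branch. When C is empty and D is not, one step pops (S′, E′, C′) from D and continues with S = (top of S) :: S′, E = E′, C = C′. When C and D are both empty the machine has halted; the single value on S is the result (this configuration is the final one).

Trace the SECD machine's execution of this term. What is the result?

Answer: -3

Machine steps:
step 0: ⟨S=∅; E=∅; C=[(let w = ((λv. -3) -4) in (0 + w))]; D=∅⟩
step 1: ⟨S=∅; E=∅; C=[((λv. -3) -4) :: (λw. (0 + w)) :: AP]; D=∅⟩
step 2: ⟨S=∅; E=∅; C=[-4 :: (λv. -3) :: AP :: (λw. (0 + w)) :: AP]; D=∅⟩
step 3: ⟨S=[-4]; E=∅; C=[(λv. -3) :: AP :: (λw. (0 + w)) :: AP]; D=∅⟩
step 4: ⟨S=[clo(λv. -3, ∅) :: -4]; E=∅; C=[AP :: (λw. (0 + w)) :: AP]; D=∅⟩
step 5: ⟨S=∅; E={v↦-4}; C=[-3]; D=[(∅, ∅, [(λw. (0 + w)) :: AP])]⟩
step 6: ⟨S=[-3]; E={v↦-4}; C=∅; D=[(∅, ∅, [(λw. (0 + w)) :: AP])]⟩
step 7: ⟨S=[-3]; E=∅; C=[(λw. (0 + w)) :: AP]; D=∅⟩
step 8: ⟨S=[clo(λw. (0 + w), ∅) :: -3]; E=∅; C=[AP]; D=∅⟩
step 9: ⟨S=∅; E={w↦-3}; C=[(0 + w)]; D=[(∅, ∅, ∅)]⟩
step 10: ⟨S=∅; E={w↦-3}; C=[0 :: w :: PRIM2(add)]; D=[(∅, ∅, ∅)]⟩
step 11: ⟨S=[0]; E={w↦-3}; C=[w :: PRIM2(add)]; D=[(∅, ∅, ∅)]⟩
step 12: ⟨S=[-3 :: 0]; E={w↦-3}; C=[PRIM2(add)]; D=[(∅, ∅, ∅)]⟩
step 13: ⟨S=[-3]; E={w↦-3}; C=∅; D=[(∅, ∅, ∅)]⟩
step 14: ⟨S=[-3]; E=∅; C=∅; D=∅⟩
→ final value -3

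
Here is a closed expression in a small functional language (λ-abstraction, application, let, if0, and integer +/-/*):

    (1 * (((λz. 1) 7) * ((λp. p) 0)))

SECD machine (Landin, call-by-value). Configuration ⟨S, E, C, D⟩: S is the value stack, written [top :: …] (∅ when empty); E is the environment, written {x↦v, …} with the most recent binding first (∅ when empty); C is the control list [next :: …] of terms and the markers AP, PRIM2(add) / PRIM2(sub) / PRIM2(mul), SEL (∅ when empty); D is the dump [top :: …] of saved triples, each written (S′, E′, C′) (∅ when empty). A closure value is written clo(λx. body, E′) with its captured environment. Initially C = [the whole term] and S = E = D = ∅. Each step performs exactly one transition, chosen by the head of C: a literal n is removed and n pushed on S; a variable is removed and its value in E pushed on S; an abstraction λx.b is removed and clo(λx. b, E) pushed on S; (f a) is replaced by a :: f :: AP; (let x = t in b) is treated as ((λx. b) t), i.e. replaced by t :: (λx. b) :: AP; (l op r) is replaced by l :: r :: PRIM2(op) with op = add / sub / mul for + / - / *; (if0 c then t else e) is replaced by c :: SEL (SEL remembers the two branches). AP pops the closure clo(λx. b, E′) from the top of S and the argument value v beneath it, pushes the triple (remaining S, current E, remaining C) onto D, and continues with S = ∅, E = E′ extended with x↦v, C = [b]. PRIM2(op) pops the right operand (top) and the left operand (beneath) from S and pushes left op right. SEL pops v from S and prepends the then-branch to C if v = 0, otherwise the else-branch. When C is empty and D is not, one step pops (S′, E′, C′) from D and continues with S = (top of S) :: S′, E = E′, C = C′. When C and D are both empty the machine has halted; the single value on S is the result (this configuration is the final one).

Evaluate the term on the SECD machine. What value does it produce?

Answer: 0

Execution trace:
step 0: [S=∅ | E=∅ | C=[(1 * (((λz. 1) 7) * ((λp. p) 0)))] | D=∅]
step 1: [S=∅ | E=∅ | C=[1 :: (((λz. 1) 7) * ((λp. p) 0)) :: PRIM2(mul)] | D=∅]
step 2: [S=[1] | E=∅ | C=[(((λz. 1) 7) * ((λp. p) 0)) :: PRIM2(mul)] | D=∅]
step 3: [S=[1] | E=∅ | C=[((λz. 1) 7) :: ((λp. p) 0) :: PRIM2(mul) :: PRIM2(mul)] | D=∅]
step 4: [S=[1] | E=∅ | C=[7 :: (λz. 1) :: AP :: ((λp. p) 0) :: PRIM2(mul) :: PRIM2(mul)] | D=∅]
step 5: [S=[7 :: 1] | E=∅ | C=[(λz. 1) :: AP :: ((λp. p) 0) :: PRIM2(mul) :: PRIM2(mul)] | D=∅]
step 6: [S=[clo(λz. 1, ∅) :: 7 :: 1] | E=∅ | C=[AP :: ((λp. p) 0) :: PRIM2(mul) :: PRIM2(mul)] | D=∅]
step 7: [S=∅ | E={z↦7} | C=[1] | D=[([1], ∅, [((λp. p) 0) :: PRIM2(mul) :: PRIM2(mul)])]]
step 8: [S=[1] | E={z↦7} | C=∅ | D=[([1], ∅, [((λp. p) 0) :: PRIM2(mul) :: PRIM2(mul)])]]
step 9: [S=[1 :: 1] | E=∅ | C=[((λp. p) 0) :: PRIM2(mul) :: PRIM2(mul)] | D=∅]
step 10: [S=[1 :: 1] | E=∅ | C=[0 :: (λp. p) :: AP :: PRIM2(mul) :: PRIM2(mul)] | D=∅]
step 11: [S=[0 :: 1 :: 1] | E=∅ | C=[(λp. p) :: AP :: PRIM2(mul) :: PRIM2(mul)] | D=∅]
step 12: [S=[clo(λp. p, ∅) :: 0 :: 1 :: 1] | E=∅ | C=[AP :: PRIM2(mul) :: PRIM2(mul)] | D=∅]
step 13: [S=∅ | E={p↦0} | C=[p] | D=[([1 :: 1], ∅, [PRIM2(mul) :: PRIM2(mul)])]]
step 14: [S=[0] | E={p↦0} | C=∅ | D=[([1 :: 1], ∅, [PRIM2(mul) :: PRIM2(mul)])]]
step 15: [S=[0 :: 1 :: 1] | E=∅ | C=[PRIM2(mul) :: PRIM2(mul)] | D=∅]
step 16: [S=[0 :: 1] | E=∅ | C=[PRIM2(mul)] | D=∅]
step 17: [S=[0] | E=∅ | C=∅ | D=∅]
→ final value 0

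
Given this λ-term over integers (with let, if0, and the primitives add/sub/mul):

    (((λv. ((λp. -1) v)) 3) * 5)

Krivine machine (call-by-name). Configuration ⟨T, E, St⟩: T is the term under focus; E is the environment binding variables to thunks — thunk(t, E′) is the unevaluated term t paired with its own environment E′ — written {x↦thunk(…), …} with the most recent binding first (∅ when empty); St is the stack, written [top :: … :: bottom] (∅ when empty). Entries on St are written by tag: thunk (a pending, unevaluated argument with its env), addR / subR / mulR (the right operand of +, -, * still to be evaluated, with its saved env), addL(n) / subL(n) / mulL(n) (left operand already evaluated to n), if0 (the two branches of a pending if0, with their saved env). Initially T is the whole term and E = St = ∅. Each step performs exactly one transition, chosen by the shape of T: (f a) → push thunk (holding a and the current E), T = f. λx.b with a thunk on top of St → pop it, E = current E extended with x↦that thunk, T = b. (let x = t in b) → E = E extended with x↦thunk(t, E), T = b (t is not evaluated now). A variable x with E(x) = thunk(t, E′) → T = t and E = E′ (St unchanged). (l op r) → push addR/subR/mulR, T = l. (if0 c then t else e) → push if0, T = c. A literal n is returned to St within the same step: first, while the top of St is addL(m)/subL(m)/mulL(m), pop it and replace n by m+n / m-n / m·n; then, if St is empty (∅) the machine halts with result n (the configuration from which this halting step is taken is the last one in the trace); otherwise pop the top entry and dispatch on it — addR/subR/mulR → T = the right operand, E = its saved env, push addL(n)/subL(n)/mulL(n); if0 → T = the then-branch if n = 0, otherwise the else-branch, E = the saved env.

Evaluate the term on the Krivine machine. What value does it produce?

Answer: -5

Execution trace:
t=0: <T=(((λv. ((λp. -1) v)) 3) * 5), E=∅, St=∅>
t=1: <T=((λv. ((λp. -1) v)) 3), E=∅, St=[mulR]>
t=2: <T=(λv. ((λp. -1) v)), E=∅, St=[thunk :: mulR]>
t=3: <T=((λp. -1) v), E={v↦thunk(3, ∅)}, St=[mulR]>
t=4: <T=(λp. -1), E={v↦thunk(3, ∅)}, St=[thunk :: mulR]>
t=5: <T=-1, E={p↦thunk(v, {v↦thunk(3, ∅)}), v↦thunk(3, ∅)}, St=[mulR]>
t=6: <T=5, E=∅, St=[mulL(-1)]>
→ final value -5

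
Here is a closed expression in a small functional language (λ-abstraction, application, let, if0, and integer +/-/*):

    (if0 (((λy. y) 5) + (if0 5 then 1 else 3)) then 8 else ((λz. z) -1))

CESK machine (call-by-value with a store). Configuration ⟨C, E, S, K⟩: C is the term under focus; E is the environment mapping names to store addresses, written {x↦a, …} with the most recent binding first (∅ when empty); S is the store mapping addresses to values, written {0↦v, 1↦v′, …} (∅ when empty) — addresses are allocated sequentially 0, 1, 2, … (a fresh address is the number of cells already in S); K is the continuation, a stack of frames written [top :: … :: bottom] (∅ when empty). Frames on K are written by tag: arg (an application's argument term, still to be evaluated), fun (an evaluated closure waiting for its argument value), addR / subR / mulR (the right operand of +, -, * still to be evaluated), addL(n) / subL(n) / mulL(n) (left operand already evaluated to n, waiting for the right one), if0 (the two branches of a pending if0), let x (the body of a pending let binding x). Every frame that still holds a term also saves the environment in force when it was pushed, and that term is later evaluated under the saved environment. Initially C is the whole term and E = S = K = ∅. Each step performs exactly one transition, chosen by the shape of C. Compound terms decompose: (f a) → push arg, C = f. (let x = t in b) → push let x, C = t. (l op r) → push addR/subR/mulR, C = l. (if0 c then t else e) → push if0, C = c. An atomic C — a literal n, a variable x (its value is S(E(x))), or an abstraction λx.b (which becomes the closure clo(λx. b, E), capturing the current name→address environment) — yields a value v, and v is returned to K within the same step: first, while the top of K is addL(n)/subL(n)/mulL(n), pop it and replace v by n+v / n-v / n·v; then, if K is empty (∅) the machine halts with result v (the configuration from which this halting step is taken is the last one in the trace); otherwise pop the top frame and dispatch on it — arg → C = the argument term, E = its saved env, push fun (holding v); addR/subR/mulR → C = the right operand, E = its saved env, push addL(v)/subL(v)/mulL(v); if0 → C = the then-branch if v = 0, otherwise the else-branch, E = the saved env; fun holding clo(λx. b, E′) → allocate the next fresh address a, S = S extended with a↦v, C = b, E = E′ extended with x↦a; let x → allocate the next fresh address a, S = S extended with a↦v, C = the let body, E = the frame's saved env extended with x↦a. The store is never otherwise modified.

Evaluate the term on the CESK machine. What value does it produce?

t=0: ⟨C=(if0 (((λy. y) 5) + (if0 5 then 1 else 3)) then 8 else ((λz. z) -1)); E=∅; S=∅; K=∅⟩
t=1: ⟨C=(((λy. y) 5) + (if0 5 then 1 else 3)); E=∅; S=∅; K=[if0]⟩
t=2: ⟨C=((λy. y) 5); E=∅; S=∅; K=[addR :: if0]⟩
t=3: ⟨C=(λy. y); E=∅; S=∅; K=[arg :: addR :: if0]⟩
t=4: ⟨C=5; E=∅; S=∅; K=[fun :: addR :: if0]⟩
t=5: ⟨C=y; E={y↦0}; S={0↦5}; K=[addR :: if0]⟩
t=6: ⟨C=(if0 5 then 1 else 3); E=∅; S={0↦5}; K=[addL(5) :: if0]⟩
t=7: ⟨C=5; E=∅; S={0↦5}; K=[if0 :: addL(5) :: if0]⟩
t=8: ⟨C=3; E=∅; S={0↦5}; K=[addL(5) :: if0]⟩
t=9: ⟨C=((λz. z) -1); E=∅; S={0↦5}; K=∅⟩
t=10: ⟨C=(λz. z); E=∅; S={0↦5}; K=[arg]⟩
t=11: ⟨C=-1; E=∅; S={0↦5}; K=[fun]⟩
t=12: ⟨C=z; E={z↦1}; S={0↦5, 1↦-1}; K=∅⟩
→ final value -1

Answer: -1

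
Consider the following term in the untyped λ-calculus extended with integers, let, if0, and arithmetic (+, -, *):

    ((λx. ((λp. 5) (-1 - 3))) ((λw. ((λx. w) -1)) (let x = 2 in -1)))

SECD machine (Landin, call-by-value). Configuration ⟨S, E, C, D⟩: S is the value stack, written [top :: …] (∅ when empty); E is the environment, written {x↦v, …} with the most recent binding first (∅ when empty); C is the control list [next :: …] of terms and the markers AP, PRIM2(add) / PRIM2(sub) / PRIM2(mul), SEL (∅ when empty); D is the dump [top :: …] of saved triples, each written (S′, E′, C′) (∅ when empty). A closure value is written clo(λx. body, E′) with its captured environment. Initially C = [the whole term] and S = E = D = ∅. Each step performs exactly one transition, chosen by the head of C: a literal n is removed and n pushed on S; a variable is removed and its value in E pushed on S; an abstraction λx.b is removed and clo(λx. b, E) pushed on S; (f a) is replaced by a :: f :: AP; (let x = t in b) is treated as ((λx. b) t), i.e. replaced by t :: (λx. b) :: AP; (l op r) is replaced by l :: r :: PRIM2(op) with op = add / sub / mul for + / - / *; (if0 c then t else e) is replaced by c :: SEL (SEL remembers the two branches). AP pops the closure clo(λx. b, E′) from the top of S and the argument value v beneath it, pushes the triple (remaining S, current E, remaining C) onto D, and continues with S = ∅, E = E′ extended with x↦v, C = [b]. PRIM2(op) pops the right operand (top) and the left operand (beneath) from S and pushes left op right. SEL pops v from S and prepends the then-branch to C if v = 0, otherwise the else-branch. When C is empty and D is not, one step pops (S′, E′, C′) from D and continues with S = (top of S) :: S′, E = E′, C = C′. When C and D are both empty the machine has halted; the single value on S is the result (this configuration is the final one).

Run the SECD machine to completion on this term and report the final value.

[0] ⟨S=∅; E=∅; C=[((λx. ((λp. 5) (-1 - 3))) ((λw. ((λx. w) -1)) (let x = 2 in -1)))]; D=∅⟩
[1] ⟨S=∅; E=∅; C=[((λw. ((λx. w) -1)) (let x = 2 in -1)) :: (λx. ((λp. 5) (-1 - 3))) :: AP]; D=∅⟩
[2] ⟨S=∅; E=∅; C=[(let x = 2 in -1) :: (λw. ((λx. w) -1)) :: AP :: (λx. ((λp. 5) (-1 - 3))) :: AP]; D=∅⟩
[3] ⟨S=∅; E=∅; C=[2 :: (λx. -1) :: AP :: (λw. ((λx. w) -1)) :: AP :: (λx. ((λp. 5) (-1 - 3))) :: AP]; D=∅⟩
[4] ⟨S=[2]; E=∅; C=[(λx. -1) :: AP :: (λw. ((λx. w) -1)) :: AP :: (λx. ((λp. 5) (-1 - 3))) :: AP]; D=∅⟩
[5] ⟨S=[clo(λx. -1, ∅) :: 2]; E=∅; C=[AP :: (λw. ((λx. w) -1)) :: AP :: (λx. ((λp. 5) (-1 - 3))) :: AP]; D=∅⟩
[6] ⟨S=∅; E={x↦2}; C=[-1]; D=[(∅, ∅, [(λw. ((λx. w) -1)) :: AP :: (λx. ((λp. 5) (-1 - 3))) :: AP])]⟩
[7] ⟨S=[-1]; E={x↦2}; C=∅; D=[(∅, ∅, [(λw. ((λx. w) -1)) :: AP :: (λx. ((λp. 5) (-1 - 3))) :: AP])]⟩
[8] ⟨S=[-1]; E=∅; C=[(λw. ((λx. w) -1)) :: AP :: (λx. ((λp. 5) (-1 - 3))) :: AP]; D=∅⟩
[9] ⟨S=[clo(λw. ((λx. w) -1), ∅) :: -1]; E=∅; C=[AP :: (λx. ((λp. 5) (-1 - 3))) :: AP]; D=∅⟩
[10] ⟨S=∅; E={w↦-1}; C=[((λx. w) -1)]; D=[(∅, ∅, [(λx. ((λp. 5) (-1 - 3))) :: AP])]⟩
[11] ⟨S=∅; E={w↦-1}; C=[-1 :: (λx. w) :: AP]; D=[(∅, ∅, [(λx. ((λp. 5) (-1 - 3))) :: AP])]⟩
[12] ⟨S=[-1]; E={w↦-1}; C=[(λx. w) :: AP]; D=[(∅, ∅, [(λx. ((λp. 5) (-1 - 3))) :: AP])]⟩
[13] ⟨S=[clo(λx. w, {w↦-1}) :: -1]; E={w↦-1}; C=[AP]; D=[(∅, ∅, [(λx. ((λp. 5) (-1 - 3))) :: AP])]⟩
[14] ⟨S=∅; E={x↦-1, w↦-1}; C=[w]; D=[(∅, {w↦-1}, ∅) :: (∅, ∅, [(λx. ((λp. 5) (-1 - 3))) :: AP])]⟩
[15] ⟨S=[-1]; E={x↦-1, w↦-1}; C=∅; D=[(∅, {w↦-1}, ∅) :: (∅, ∅, [(λx. ((λp. 5) (-1 - 3))) :: AP])]⟩
[16] ⟨S=[-1]; E={w↦-1}; C=∅; D=[(∅, ∅, [(λx. ((λp. 5) (-1 - 3))) :: AP])]⟩
[17] ⟨S=[-1]; E=∅; C=[(λx. ((λp. 5) (-1 - 3))) :: AP]; D=∅⟩
[18] ⟨S=[clo(λx. ((λp. 5) (-1 - 3)), ∅) :: -1]; E=∅; C=[AP]; D=∅⟩
[19] ⟨S=∅; E={x↦-1}; C=[((λp. 5) (-1 - 3))]; D=[(∅, ∅, ∅)]⟩
[20] ⟨S=∅; E={x↦-1}; C=[(-1 - 3) :: (λp. 5) :: AP]; D=[(∅, ∅, ∅)]⟩
[21] ⟨S=∅; E={x↦-1}; C=[-1 :: 3 :: PRIM2(sub) :: (λp. 5) :: AP]; D=[(∅, ∅, ∅)]⟩
[22] ⟨S=[-1]; E={x↦-1}; C=[3 :: PRIM2(sub) :: (λp. 5) :: AP]; D=[(∅, ∅, ∅)]⟩
[23] ⟨S=[3 :: -1]; E={x↦-1}; C=[PRIM2(sub) :: (λp. 5) :: AP]; D=[(∅, ∅, ∅)]⟩
[24] ⟨S=[-4]; E={x↦-1}; C=[(λp. 5) :: AP]; D=[(∅, ∅, ∅)]⟩
[25] ⟨S=[clo(λp. 5, {x↦-1}) :: -4]; E={x↦-1}; C=[AP]; D=[(∅, ∅, ∅)]⟩
[26] ⟨S=∅; E={p↦-4, x↦-1}; C=[5]; D=[(∅, {x↦-1}, ∅) :: (∅, ∅, ∅)]⟩
[27] ⟨S=[5]; E={p↦-4, x↦-1}; C=∅; D=[(∅, {x↦-1}, ∅) :: (∅, ∅, ∅)]⟩
[28] ⟨S=[5]; E={x↦-1}; C=∅; D=[(∅, ∅, ∅)]⟩
[29] ⟨S=[5]; E=∅; C=∅; D=∅⟩
→ final value 5

Answer: 5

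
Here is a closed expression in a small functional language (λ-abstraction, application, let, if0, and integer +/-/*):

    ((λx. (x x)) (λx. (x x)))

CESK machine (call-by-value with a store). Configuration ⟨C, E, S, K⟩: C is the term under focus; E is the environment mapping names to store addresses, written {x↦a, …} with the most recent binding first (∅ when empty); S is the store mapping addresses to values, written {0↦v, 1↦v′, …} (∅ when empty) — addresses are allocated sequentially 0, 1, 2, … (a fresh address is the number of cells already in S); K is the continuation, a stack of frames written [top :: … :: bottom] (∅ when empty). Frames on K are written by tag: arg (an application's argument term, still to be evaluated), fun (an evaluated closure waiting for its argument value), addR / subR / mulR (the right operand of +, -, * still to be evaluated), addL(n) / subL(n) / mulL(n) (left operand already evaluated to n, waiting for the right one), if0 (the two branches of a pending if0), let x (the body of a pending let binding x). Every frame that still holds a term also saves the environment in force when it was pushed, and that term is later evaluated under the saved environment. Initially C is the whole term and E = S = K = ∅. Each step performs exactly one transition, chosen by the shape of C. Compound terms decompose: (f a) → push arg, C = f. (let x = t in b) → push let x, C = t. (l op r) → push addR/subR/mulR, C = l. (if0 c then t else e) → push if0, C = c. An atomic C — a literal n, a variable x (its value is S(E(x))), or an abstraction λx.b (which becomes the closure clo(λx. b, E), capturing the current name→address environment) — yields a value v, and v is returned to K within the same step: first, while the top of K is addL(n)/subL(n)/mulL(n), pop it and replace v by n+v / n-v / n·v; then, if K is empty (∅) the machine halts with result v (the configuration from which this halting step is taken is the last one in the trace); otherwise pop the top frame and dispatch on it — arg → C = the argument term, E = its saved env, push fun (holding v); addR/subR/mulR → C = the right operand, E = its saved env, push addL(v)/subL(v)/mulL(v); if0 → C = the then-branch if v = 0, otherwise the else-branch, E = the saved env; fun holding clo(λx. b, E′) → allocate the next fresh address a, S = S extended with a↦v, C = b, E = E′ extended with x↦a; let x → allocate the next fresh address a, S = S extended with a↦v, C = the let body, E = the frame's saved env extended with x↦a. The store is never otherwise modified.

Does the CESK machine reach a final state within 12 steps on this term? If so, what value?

[0] [C=((λx. (x x)) (λx. (x x))) | E=∅ | S=∅ | K=∅]
[1] [C=(λx. (x x)) | E=∅ | S=∅ | K=[arg]]
[2] [C=(λx. (x x)) | E=∅ | S=∅ | K=[fun]]
[3] [C=(x x) | E={x↦0} | S={0↦clo(λx. (x x), ∅)} | K=∅]
[4] [C=x | E={x↦0} | S={0↦clo(λx. (x x), ∅)} | K=[arg]]
[5] [C=x | E={x↦0} | S={0↦clo(λx. (x x), ∅)} | K=[fun]]
[6] [C=(x x) | E={x↦1} | S={0↦clo(λx. (x x), ∅), 1↦clo(λx. (x x), ∅)} | K=∅]
[7] [C=x | E={x↦1} | S={0↦clo(λx. (x x), ∅), 1↦clo(λx. (x x), ∅)} | K=[arg]]
[8] [C=x | E={x↦1} | S={0↦clo(λx. (x x), ∅), 1↦clo(λx. (x x), ∅)} | K=[fun]]
[9] [C=(x x) | E={x↦2} | S={0↦clo(λx. (x x), ∅), 1↦clo(λx. (x x), ∅), 2↦clo(λx. (x x), ∅)} | K=∅]
[10] [C=x | E={x↦2} | S={0↦clo(λx. (x x), ∅), 1↦clo(λx. (x x), ∅), 2↦clo(λx. (x x), ∅)} | K=[arg]]
[11] [C=x | E={x↦2} | S={0↦clo(λx. (x x), ∅), 1↦clo(λx. (x x), ∅), 2↦clo(λx. (x x), ∅)} | K=[fun]]
[12] [C=(x x) | E={x↦3} | S={0↦clo(λx. (x x), ∅), 1↦clo(λx. (x x), ∅), 2↦clo(λx. (x x), ∅), 3↦clo(λx. (x x), ∅)} | K=∅]
→ 12 transitions taken and the configuration is still not final: no result within 12 steps

Answer: DIVERGES (no final state within 12 steps)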